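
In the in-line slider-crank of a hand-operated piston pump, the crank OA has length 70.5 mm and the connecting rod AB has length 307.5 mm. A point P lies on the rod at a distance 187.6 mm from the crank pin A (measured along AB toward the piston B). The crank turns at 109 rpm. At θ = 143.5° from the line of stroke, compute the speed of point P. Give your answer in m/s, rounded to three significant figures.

0.494

ω = 11.41 rad/s.  Crank-pin speed |V_A| = rω = 0.80472 m/s, perpendicular to OA.
Rod angle: sinφ = −(r/L) sinθ ⇒ φ = -7.838°; ω_rod = −rω cosθ/√(L²−r²sin²θ) = +2.1235 rad/s.
V_P = V_A + ω_rod × AP, with AP = 0.1876 m along the rod.
Components: V_Px = −rω sinθ − a·ω_rod·sinφ = -0.42434 m/s;  V_Py = rω cosθ + a·ω_rod·cosφ = -0.25223 m/s.
|V_P| = √(V_Px² + V_Py²) = 0.49364 m/s.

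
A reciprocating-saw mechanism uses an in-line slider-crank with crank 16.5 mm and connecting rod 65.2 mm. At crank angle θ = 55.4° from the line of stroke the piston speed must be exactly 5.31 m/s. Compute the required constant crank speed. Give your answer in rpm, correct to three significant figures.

For an in-line slider-crank, |v_piston| = rω|sinθ|·[1 + r cosθ/√(L² − r² sin²θ)].
With r = 0.0165 m, L = 0.0652 m, θ = 55.4°: the bracketed kinematic factor |dx/dθ| = 0.015577 m.
ω = v/|dx/dθ| = 5.31/0.015577 = 340.88 rad/s.
N = 60ω/(2π) = 3255.2 rpm.

3260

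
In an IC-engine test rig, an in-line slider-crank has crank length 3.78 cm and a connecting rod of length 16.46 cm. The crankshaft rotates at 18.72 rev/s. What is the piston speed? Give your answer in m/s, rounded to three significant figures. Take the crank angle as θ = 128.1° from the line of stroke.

ω = 2π·18.7 = 117.6 rad/s
For an in-line slider-crank, x = r cosθ + √(L² − r² sin²θ), so v = −rω sinθ·[1 + r cosθ/√(L² − r² sin²θ)].
With r = 0.0378 m, L = 0.1646 m, θ = 128.1°: √(L² − r² sin²θ) = 0.16189 m.
v = −0.0378·117.6·0.78694·[1 + 0.0378·-0.61704/0.16189] = -2.9947 m/s.
|v| = 2.9947 m/s.

2.99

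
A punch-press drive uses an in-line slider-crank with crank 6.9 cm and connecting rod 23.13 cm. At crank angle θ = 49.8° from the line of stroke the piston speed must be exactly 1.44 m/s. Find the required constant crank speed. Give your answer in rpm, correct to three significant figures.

For an in-line slider-crank, |v_piston| = rω|sinθ|·[1 + r cosθ/√(L² − r² sin²θ)].
With r = 0.069 m, L = 0.2313 m, θ = 49.8°: the bracketed kinematic factor |dx/dθ| = 0.063124 m.
ω = v/|dx/dθ| = 1.44/0.063124 = 22.812 rad/s.
N = 60ω/(2π) = 217.84 rpm.

218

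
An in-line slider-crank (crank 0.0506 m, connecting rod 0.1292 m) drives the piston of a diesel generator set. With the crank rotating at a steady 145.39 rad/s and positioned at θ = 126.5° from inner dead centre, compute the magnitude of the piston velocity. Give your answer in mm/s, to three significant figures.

4460

ω = 145.4 rad/s
For an in-line slider-crank, x = r cosθ + √(L² − r² sin²θ), so v = −rω sinθ·[1 + r cosθ/√(L² − r² sin²θ)].
With r = 0.0506 m, L = 0.1292 m, θ = 126.5°: √(L² − r² sin²θ) = 0.12263 m.
v = −0.0506·145.4·0.80386·[1 + 0.0506·-0.59482/0.12263] = -4.4623 m/s.
|v| = 4.4623 m/s = 4462.3 mm/s.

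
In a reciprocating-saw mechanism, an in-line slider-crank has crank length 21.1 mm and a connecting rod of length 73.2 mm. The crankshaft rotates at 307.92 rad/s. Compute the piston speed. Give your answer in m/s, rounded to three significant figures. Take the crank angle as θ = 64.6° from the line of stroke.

ω = 307.9 rad/s
For an in-line slider-crank, x = r cosθ + √(L² − r² sin²θ), so v = −rω sinθ·[1 + r cosθ/√(L² − r² sin²θ)].
With r = 0.0211 m, L = 0.0732 m, θ = 64.6°: √(L² − r² sin²θ) = 0.070675 m.
v = −0.0211·307.9·0.90334·[1 + 0.0211·0.42894/0.070675] = -6.6207 m/s.
|v| = 6.6207 m/s.

6.62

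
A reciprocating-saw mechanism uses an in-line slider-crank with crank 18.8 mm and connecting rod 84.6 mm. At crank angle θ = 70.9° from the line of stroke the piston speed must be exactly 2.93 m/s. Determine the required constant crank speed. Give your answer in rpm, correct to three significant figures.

For an in-line slider-crank, |v_piston| = rω|sinθ|·[1 + r cosθ/√(L² − r² sin²θ)].
With r = 0.0188 m, L = 0.0846 m, θ = 70.9°: the bracketed kinematic factor |dx/dθ| = 0.019086 m.
ω = v/|dx/dθ| = 2.93/0.019086 = 153.51 rad/s.
N = 60ω/(2π) = 1465.9 rpm.

1470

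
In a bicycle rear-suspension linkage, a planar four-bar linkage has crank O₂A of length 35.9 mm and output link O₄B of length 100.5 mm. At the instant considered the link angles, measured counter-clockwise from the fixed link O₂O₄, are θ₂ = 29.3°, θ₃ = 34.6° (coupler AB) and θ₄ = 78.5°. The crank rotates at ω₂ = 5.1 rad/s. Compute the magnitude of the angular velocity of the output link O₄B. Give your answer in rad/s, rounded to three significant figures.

ω₂ = 5.1 rad/s
Differentiating the loop-closure r₂e^{iθ₂}+r₃e^{iθ₃}=r₁+r₄e^{iθ₄} gives r₂ω₂e^{iθ₂}+r₃ω₃e^{iθ₃}=r₄ω₄e^{iθ₄}.
Eliminating the other unknown: ω₄ = r₂ω₂ sin(θ₂−θ₃) / [r₄ sin(θ₄−θ₃)].
Numerator sine = -0.09237; denominator sine = +0.69340.
Result = 0.0359·5.1·(-0.09237) / (0.1005·(+0.69340)) = -0.24269 rad/s; magnitude 0.24269 rad/s.

0.243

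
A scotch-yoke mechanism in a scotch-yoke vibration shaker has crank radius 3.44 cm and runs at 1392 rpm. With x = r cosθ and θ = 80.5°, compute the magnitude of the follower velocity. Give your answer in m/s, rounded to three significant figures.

4.95

ω = 145.8 rad/s (from 1392 rpm).
x = r cosθ ⇒ ẋ = −rω sinθ.
|v| = rω|sinθ| = 0.0344·145.8·|sin 80.5°| = 4.9457 m/s.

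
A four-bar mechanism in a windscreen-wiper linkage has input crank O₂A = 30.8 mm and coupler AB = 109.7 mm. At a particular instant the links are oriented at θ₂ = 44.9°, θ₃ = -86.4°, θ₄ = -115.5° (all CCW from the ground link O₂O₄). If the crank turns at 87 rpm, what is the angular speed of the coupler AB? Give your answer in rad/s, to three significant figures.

1.76

ω₂ = 9.111 rad/s (from 87 rpm).
Differentiating the loop-closure r₂e^{iθ₂}+r₃e^{iθ₃}=r₁+r₄e^{iθ₄} gives r₂ω₂e^{iθ₂}+r₃ω₃e^{iθ₃}=r₄ω₄e^{iθ₄}.
Eliminating the other unknown: ω₃ = r₂ω₂ sin(θ₄−θ₂) / [r₃ sin(θ₃−θ₄)].
Numerator sine = -0.33545; denominator sine = +0.48634.
Result = 0.0308·9.111·(-0.33545) / (0.1097·(+0.48634)) = -1.7644 rad/s; magnitude 1.7644 rad/s.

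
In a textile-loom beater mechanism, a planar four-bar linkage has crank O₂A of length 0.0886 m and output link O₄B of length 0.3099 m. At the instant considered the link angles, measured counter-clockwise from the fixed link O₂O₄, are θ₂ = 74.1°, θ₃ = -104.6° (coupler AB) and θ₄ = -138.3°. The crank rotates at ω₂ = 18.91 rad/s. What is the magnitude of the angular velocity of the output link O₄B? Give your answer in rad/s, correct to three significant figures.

ω₂ = 18.91 rad/s
Differentiating the loop-closure r₂e^{iθ₂}+r₃e^{iθ₃}=r₁+r₄e^{iθ₄} gives r₂ω₂e^{iθ₂}+r₃ω₃e^{iθ₃}=r₄ω₄e^{iθ₄}.
Eliminating the other unknown: ω₄ = r₂ω₂ sin(θ₂−θ₃) / [r₄ sin(θ₄−θ₃)].
Numerator sine = +0.02269; denominator sine = -0.55484.
Result = 0.0886·18.91·(+0.02269) / (0.3099·(-0.55484)) = -0.22106 rad/s; magnitude 0.22106 rad/s.

0.221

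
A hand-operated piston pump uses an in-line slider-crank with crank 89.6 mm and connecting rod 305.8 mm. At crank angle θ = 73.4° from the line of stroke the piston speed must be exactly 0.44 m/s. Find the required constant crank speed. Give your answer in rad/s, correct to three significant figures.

For an in-line slider-crank, |v_piston| = rω|sinθ|·[1 + r cosθ/√(L² − r² sin²θ)].
With r = 0.0896 m, L = 0.3058 m, θ = 73.4°: the bracketed kinematic factor |dx/dθ| = 0.093355 m.
ω = v/|dx/dθ| = 0.44/0.093355 = 4.7132 rad/s.

4.71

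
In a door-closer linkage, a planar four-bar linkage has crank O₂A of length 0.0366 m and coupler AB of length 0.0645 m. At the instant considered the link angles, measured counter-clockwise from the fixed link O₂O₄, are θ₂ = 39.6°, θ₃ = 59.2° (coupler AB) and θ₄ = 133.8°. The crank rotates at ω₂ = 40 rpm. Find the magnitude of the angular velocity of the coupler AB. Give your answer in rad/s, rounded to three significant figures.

2.46

ω₂ = 4.189 rad/s (from 40 rpm).
Differentiating the loop-closure r₂e^{iθ₂}+r₃e^{iθ₃}=r₁+r₄e^{iθ₄} gives r₂ω₂e^{iθ₂}+r₃ω₃e^{iθ₃}=r₄ω₄e^{iθ₄}.
Eliminating the other unknown: ω₃ = r₂ω₂ sin(θ₄−θ₂) / [r₃ sin(θ₃−θ₄)].
Numerator sine = +0.99731; denominator sine = -0.96410.
Result = 0.0366·4.189·(+0.99731) / (0.0645·(-0.96410)) = -2.4588 rad/s; magnitude 2.4588 rad/s.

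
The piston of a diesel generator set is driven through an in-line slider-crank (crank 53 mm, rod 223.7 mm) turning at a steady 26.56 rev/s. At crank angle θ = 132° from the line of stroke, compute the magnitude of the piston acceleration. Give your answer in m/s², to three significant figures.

1020

ω = 2π·26.6 = 166.9 rad/s
x(θ) = r cosθ + √(L² − r² sin²θ); with ω constant, a = ω²·d²x/dθ².
d²x/dθ² = −r cosθ − r²(cos2θ)/√u − r⁴ sin²2θ/(4u^{3/2}),  u = L² − r² sin²θ = 0.0484904 m².
Substituting r = 0.053 m, L = 0.2237 m, θ = 132°: d²x/dθ² = +0.036615 m.
a = ω²·d²x/dθ² = (166.9)²·(+0.036615) = +1019.7 m/s²;  |a| = 1019.7 m/s².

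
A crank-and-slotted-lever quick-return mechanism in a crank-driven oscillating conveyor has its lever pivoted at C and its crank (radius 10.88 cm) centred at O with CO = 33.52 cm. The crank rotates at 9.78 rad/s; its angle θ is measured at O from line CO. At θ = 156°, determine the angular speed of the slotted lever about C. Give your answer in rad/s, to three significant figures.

3.65

ω = 9.78 rad/s
Crank pin A relative to C: A = (d + r cosθ, r sinθ); lever angle φ = atan2(r sinθ, d + r cosθ).
Differentiating tanφ: φ̇ = rω(d cosθ + r)/(d² + r² + 2dr cosθ).
d² + r² + 2dr cosθ = |CA|² = 0.0575629 m²;  d cosθ + r = -0.19742 m.
|ω_lever| = |0.1088·9.78·-0.19742| / 0.0575629 = 3.6494 rad/s.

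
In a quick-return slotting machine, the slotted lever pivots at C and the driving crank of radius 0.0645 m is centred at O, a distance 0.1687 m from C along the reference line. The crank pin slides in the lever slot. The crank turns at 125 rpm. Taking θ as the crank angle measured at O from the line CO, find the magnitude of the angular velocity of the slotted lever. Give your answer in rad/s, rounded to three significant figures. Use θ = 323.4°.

3.37

ω = 13.09 rad/s (from 125 rpm).
Crank pin A relative to C: A = (d + r cosθ, r sinθ); lever angle φ = atan2(r sinθ, d + r cosθ).
Differentiating tanφ: φ̇ = rω(d cosθ + r)/(d² + r² + 2dr cosθ).
d² + r² + 2dr cosθ = |CA|² = 0.0500911 m²;  d cosθ + r = +0.19994 m.
|ω_lever| = |0.0645·13.09·+0.19994| / 0.0500911 = 3.37 rad/s.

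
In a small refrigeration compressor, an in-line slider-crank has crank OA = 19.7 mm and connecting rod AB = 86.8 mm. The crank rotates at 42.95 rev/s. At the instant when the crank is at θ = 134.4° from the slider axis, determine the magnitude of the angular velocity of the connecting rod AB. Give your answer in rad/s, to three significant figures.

ω = 269.9 rad/s (converted from 42.95 rev/s).
The rod makes angle φ with the slider axis where L sinφ = r sinθ; differentiating, L cosφ·φ̇ = r ω cosθ.
L cosφ = √(L² − r² sin²θ) = 0.085651 m.
|ω_rod| = r ω |cosθ| / √(L² − r² sin²θ) = 0.0197·269.9·0.69966/0.085651 = 43.428 rad/s.

43.4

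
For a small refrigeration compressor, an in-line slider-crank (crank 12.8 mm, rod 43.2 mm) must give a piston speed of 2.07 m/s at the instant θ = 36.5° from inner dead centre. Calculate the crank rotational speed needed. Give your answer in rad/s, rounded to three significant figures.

219

For an in-line slider-crank, |v_piston| = rω|sinθ|·[1 + r cosθ/√(L² − r² sin²θ)].
With r = 0.0128 m, L = 0.0432 m, θ = 36.5°: the bracketed kinematic factor |dx/dθ| = 0.009456 m.
ω = v/|dx/dθ| = 2.07/0.009456 = 218.91 rad/s.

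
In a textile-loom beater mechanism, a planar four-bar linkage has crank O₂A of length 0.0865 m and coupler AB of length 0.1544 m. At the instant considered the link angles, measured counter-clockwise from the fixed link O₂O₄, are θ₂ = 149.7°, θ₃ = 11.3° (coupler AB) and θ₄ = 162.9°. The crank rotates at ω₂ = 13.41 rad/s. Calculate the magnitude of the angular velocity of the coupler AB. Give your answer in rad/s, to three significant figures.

ω₂ = 13.41 rad/s
Differentiating the loop-closure r₂e^{iθ₂}+r₃e^{iθ₃}=r₁+r₄e^{iθ₄} gives r₂ω₂e^{iθ₂}+r₃ω₃e^{iθ₃}=r₄ω₄e^{iθ₄}.
Eliminating the other unknown: ω₃ = r₂ω₂ sin(θ₄−θ₂) / [r₃ sin(θ₃−θ₄)].
Numerator sine = +0.22835; denominator sine = -0.47562.
Result = 0.0865·13.41·(+0.22835) / (0.1544·(-0.47562)) = -3.6069 rad/s; magnitude 3.6069 rad/s.

3.61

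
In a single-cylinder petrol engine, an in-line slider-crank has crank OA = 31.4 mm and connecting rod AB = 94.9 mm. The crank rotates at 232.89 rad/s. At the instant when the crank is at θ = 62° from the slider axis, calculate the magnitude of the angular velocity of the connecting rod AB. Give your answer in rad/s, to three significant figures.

37.8

ω = 232.9 rad/s
The rod makes angle φ with the slider axis where L sinφ = r sinθ; differentiating, L cosφ·φ̇ = r ω cosθ.
L cosφ = √(L² − r² sin²θ) = 0.09076 m.
|ω_rod| = r ω |cosθ| / √(L² − r² sin²θ) = 0.0314·232.9·0.46947/0.09076 = 37.826 rad/s.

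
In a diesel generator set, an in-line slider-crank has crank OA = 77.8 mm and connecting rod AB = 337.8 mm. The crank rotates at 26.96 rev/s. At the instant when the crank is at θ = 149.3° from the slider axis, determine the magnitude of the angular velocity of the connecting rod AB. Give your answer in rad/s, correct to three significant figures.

33.8

ω = 169.4 rad/s (converted from 26.96 rev/s).
The rod makes angle φ with the slider axis where L sinφ = r sinθ; differentiating, L cosφ·φ̇ = r ω cosθ.
L cosφ = √(L² − r² sin²θ) = 0.33546 m.
|ω_rod| = r ω |cosθ| / √(L² − r² sin²θ) = 0.0778·169.4·0.85985/0.33546 = 33.781 rad/s.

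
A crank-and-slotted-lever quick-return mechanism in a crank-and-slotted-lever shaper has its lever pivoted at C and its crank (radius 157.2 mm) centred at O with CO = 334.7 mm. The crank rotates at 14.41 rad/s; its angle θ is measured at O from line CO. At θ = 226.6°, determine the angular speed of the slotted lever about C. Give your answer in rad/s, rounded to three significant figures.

2.56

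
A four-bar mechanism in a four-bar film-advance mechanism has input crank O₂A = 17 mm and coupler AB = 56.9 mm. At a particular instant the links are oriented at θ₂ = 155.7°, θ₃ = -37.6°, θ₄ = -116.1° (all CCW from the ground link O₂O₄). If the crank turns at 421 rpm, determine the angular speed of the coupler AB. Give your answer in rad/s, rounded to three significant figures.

ω₂ = 44.09 rad/s (from 421 rpm).
Differentiating the loop-closure r₂e^{iθ₂}+r₃e^{iθ₃}=r₁+r₄e^{iθ₄} gives r₂ω₂e^{iθ₂}+r₃ω₃e^{iθ₃}=r₄ω₄e^{iθ₄}.
Eliminating the other unknown: ω₃ = r₂ω₂ sin(θ₄−θ₂) / [r₃ sin(θ₃−θ₄)].
Numerator sine = +0.99951; denominator sine = +0.97992.
Result = 0.017·44.09·(+0.99951) / (0.0569·(+0.97992)) = +13.435 rad/s; magnitude 13.435 rad/s.

13.4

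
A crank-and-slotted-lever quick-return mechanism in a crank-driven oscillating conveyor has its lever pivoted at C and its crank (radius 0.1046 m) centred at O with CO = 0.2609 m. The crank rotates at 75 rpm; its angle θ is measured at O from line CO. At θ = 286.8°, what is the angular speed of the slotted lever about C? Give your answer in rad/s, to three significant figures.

1.56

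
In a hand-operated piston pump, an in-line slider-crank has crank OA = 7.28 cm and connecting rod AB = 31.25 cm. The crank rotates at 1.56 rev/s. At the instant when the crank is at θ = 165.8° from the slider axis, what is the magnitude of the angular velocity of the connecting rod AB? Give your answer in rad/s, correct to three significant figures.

2.22

ω = 9.802 rad/s (converted from 1.56 rev/s).
The rod makes angle φ with the slider axis where L sinφ = r sinθ; differentiating, L cosφ·φ̇ = r ω cosθ.
L cosφ = √(L² − r² sin²θ) = 0.31199 m.
|ω_rod| = r ω |cosθ| / √(L² − r² sin²θ) = 0.0728·9.802·0.96945/0.31199 = 2.2173 rad/s.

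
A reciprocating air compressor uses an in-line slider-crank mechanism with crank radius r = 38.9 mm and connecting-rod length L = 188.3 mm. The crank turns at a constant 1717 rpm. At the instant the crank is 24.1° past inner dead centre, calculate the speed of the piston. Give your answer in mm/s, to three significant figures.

3400

ω = 2π·1717/60 = 179.8 rad/s
For an in-line slider-crank, x = r cosθ + √(L² − r² sin²θ), so v = −rω sinθ·[1 + r cosθ/√(L² − r² sin²θ)].
With r = 0.0389 m, L = 0.1883 m, θ = 24.1°: √(L² − r² sin²θ) = 0.18763 m.
v = −0.0389·179.8·0.40833·[1 + 0.0389·0.91283/0.18763] = -3.3965 m/s.
|v| = 3.3965 m/s = 3396.5 mm/s.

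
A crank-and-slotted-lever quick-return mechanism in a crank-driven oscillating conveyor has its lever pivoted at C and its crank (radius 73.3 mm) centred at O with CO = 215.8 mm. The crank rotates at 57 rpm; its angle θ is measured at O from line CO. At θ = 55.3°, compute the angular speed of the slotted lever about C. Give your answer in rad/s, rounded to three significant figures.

1.23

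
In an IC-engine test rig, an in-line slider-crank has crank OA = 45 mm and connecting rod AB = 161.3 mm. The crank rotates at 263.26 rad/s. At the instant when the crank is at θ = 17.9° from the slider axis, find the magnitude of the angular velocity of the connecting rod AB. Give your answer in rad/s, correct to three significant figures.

ω = 263.3 rad/s
The rod makes angle φ with the slider axis where L sinφ = r sinθ; differentiating, L cosφ·φ̇ = r ω cosθ.
L cosφ = √(L² − r² sin²θ) = 0.16071 m.
|ω_rod| = r ω |cosθ| / √(L² − r² sin²θ) = 0.045·263.3·0.95159/0.16071 = 70.148 rad/s.

70.1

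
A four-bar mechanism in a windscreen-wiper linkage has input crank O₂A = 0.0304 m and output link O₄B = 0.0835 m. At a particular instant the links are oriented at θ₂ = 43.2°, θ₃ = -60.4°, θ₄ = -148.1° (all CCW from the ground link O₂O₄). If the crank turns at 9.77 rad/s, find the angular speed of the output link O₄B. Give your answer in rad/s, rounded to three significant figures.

ω₂ = 9.77 rad/s
Differentiating the loop-closure r₂e^{iθ₂}+r₃e^{iθ₃}=r₁+r₄e^{iθ₄} gives r₂ω₂e^{iθ₂}+r₃ω₃e^{iθ₃}=r₄ω₄e^{iθ₄}.
Eliminating the other unknown: ω₄ = r₂ω₂ sin(θ₂−θ₃) / [r₄ sin(θ₄−θ₃)].
Numerator sine = +0.97196; denominator sine = -0.99919.
Result = 0.0304·9.77·(+0.97196) / (0.0835·(-0.99919)) = -3.46 rad/s; magnitude 3.46 rad/s.

3.46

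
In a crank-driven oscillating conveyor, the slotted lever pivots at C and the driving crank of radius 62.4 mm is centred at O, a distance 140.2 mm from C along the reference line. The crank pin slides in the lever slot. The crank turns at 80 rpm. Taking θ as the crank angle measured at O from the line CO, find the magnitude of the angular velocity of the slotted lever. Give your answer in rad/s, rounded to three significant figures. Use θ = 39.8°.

2.40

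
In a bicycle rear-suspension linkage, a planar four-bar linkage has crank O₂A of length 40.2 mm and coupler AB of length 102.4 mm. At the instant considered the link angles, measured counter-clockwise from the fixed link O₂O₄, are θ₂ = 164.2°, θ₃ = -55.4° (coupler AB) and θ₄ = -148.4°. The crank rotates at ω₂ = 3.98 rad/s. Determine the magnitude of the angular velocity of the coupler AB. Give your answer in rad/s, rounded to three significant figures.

ω₂ = 3.98 rad/s
Differentiating the loop-closure r₂e^{iθ₂}+r₃e^{iθ₃}=r₁+r₄e^{iθ₄} gives r₂ω₂e^{iθ₂}+r₃ω₃e^{iθ₃}=r₄ω₄e^{iθ₄}.
Eliminating the other unknown: ω₃ = r₂ω₂ sin(θ₄−θ₂) / [r₃ sin(θ₃−θ₄)].
Numerator sine = +0.73610; denominator sine = +0.99863.
Result = 0.0402·3.98·(+0.73610) / (0.1024·(+0.99863)) = +1.1517 rad/s; magnitude 1.1517 rad/s.

1.15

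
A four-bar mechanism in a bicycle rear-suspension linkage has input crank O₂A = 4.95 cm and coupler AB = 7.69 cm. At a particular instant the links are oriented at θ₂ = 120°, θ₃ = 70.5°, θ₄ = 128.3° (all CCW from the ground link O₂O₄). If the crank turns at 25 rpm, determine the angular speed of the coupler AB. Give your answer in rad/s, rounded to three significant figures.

ω₂ = 2.618 rad/s (from 25 rpm).
Differentiating the loop-closure r₂e^{iθ₂}+r₃e^{iθ₃}=r₁+r₄e^{iθ₄} gives r₂ω₂e^{iθ₂}+r₃ω₃e^{iθ₃}=r₄ω₄e^{iθ₄}.
Eliminating the other unknown: ω₃ = r₂ω₂ sin(θ₄−θ₂) / [r₃ sin(θ₃−θ₄)].
Numerator sine = +0.14436; denominator sine = -0.84619.
Result = 0.0495·2.618·(+0.14436) / (0.0769·(-0.84619)) = -0.28748 rad/s; magnitude 0.28748 rad/s.

0.287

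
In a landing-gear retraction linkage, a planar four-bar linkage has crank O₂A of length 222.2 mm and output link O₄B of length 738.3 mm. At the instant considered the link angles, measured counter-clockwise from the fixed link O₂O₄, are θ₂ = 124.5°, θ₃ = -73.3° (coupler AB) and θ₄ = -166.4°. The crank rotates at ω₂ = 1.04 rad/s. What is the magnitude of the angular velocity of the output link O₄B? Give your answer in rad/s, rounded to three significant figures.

ω₂ = 1.04 rad/s
Differentiating the loop-closure r₂e^{iθ₂}+r₃e^{iθ₃}=r₁+r₄e^{iθ₄} gives r₂ω₂e^{iθ₂}+r₃ω₃e^{iθ₃}=r₄ω₄e^{iθ₄}.
Eliminating the other unknown: ω₄ = r₂ω₂ sin(θ₂−θ₃) / [r₄ sin(θ₄−θ₃)].
Numerator sine = -0.30570; denominator sine = -0.99854.
Result = 0.2222·1.04·(-0.30570) / (0.7383·(-0.99854)) = +0.095823 rad/s; magnitude 0.095823 rad/s.

0.0958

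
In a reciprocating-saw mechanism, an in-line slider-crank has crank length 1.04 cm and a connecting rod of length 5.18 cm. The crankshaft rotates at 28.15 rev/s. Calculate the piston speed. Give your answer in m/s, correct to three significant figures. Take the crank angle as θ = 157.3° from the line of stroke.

ω = 2π·28.1 = 176.9 rad/s
For an in-line slider-crank, x = r cosθ + √(L² − r² sin²θ), so v = −rω sinθ·[1 + r cosθ/√(L² − r² sin²θ)].
With r = 0.0104 m, L = 0.0518 m, θ = 157.3°: √(L² − r² sin²θ) = 0.051644 m.
v = −0.0104·176.9·0.38591·[1 + 0.0104·-0.92254/0.051644] = -0.57798 m/s.
|v| = 0.57798 m/s.

0.578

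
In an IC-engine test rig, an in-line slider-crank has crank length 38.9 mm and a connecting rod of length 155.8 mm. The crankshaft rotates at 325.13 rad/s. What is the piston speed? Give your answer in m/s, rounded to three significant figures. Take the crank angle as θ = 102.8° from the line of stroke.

11.6

ω = 325.1 rad/s
For an in-line slider-crank, x = r cosθ + √(L² − r² sin²θ), so v = −rω sinθ·[1 + r cosθ/√(L² − r² sin²θ)].
With r = 0.0389 m, L = 0.1558 m, θ = 102.8°: √(L² − r² sin²θ) = 0.15111 m.
v = −0.0389·325.1·0.97515·[1 + 0.0389·-0.22155/0.15111] = -11.63 m/s.
|v| = 11.63 m/s.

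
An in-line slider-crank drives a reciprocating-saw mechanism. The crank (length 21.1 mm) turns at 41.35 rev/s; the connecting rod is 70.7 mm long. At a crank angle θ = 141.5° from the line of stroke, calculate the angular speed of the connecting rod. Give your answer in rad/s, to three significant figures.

61.8

ω = 259.8 rad/s (converted from 41.35 rev/s).
The rod makes angle φ with the slider axis where L sinφ = r sinθ; differentiating, L cosφ·φ̇ = r ω cosθ.
L cosφ = √(L² − r² sin²θ) = 0.069469 m.
|ω_rod| = r ω |cosθ| / √(L² − r² sin²θ) = 0.0211·259.8·0.78261/0.069469 = 61.758 rad/s.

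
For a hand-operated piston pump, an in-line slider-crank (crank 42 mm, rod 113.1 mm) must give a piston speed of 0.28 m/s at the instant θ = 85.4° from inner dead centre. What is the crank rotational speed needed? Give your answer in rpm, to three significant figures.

For an in-line slider-crank, |v_piston| = rω|sinθ|·[1 + r cosθ/√(L² − r² sin²θ)].
With r = 0.042 m, L = 0.1131 m, θ = 85.4°: the bracketed kinematic factor |dx/dθ| = 0.043207 m.
ω = v/|dx/dθ| = 0.28/0.043207 = 6.4805 rad/s.
N = 60ω/(2π) = 61.884 rpm.

61.9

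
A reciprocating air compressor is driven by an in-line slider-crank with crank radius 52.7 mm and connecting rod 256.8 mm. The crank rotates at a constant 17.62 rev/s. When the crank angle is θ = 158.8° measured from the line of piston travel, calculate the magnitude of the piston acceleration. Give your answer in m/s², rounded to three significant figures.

503

ω = 2π·17.6 = 110.7 rad/s
x(θ) = r cosθ + √(L² − r² sin²θ); with ω constant, a = ω²·d²x/dθ².
d²x/dθ² = −r cosθ − r²(cos2θ)/√u − r⁴ sin²2θ/(4u^{3/2}),  u = L² − r² sin²θ = 0.065583 m².
Substituting r = 0.0527 m, L = 0.2568 m, θ = 158.8°: d²x/dθ² = +0.041073 m.
a = ω²·d²x/dθ² = (110.7)²·(+0.041073) = +503.41 m/s²;  |a| = 503.41 m/s².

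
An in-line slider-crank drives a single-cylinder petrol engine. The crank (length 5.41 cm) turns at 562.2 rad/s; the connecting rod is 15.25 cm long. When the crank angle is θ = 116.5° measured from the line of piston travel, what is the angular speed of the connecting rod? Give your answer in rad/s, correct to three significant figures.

93.8

ω = 562.2 rad/s
The rod makes angle φ with the slider axis where L sinφ = r sinθ; differentiating, L cosφ·φ̇ = r ω cosθ.
L cosφ = √(L² − r² sin²θ) = 0.14461 m.
|ω_rod| = r ω |cosθ| / √(L² − r² sin²θ) = 0.0541·562.2·0.44620/0.14461 = 93.846 rad/s.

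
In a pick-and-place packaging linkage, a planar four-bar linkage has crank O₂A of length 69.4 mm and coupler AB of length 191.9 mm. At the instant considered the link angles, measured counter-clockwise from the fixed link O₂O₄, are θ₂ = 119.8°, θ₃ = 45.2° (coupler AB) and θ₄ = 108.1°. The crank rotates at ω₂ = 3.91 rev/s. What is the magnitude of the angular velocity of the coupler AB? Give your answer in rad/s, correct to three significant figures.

ω₂ = 24.57 rad/s (from 3.91 rev/s).
Differentiating the loop-closure r₂e^{iθ₂}+r₃e^{iθ₃}=r₁+r₄e^{iθ₄} gives r₂ω₂e^{iθ₂}+r₃ω₃e^{iθ₃}=r₄ω₄e^{iθ₄}.
Eliminating the other unknown: ω₃ = r₂ω₂ sin(θ₄−θ₂) / [r₃ sin(θ₃−θ₄)].
Numerator sine = -0.20279; denominator sine = -0.89021.
Result = 0.0694·24.57·(-0.20279) / (0.1919·(-0.89021)) = +2.0239 rad/s; magnitude 2.0239 rad/s.

2.02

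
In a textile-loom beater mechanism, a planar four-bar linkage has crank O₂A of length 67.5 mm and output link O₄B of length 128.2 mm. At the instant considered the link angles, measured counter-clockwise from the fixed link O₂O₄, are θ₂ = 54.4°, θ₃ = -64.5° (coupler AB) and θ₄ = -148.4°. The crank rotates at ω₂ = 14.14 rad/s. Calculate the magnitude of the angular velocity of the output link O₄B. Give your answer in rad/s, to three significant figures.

6.55

ω₂ = 14.14 rad/s
Differentiating the loop-closure r₂e^{iθ₂}+r₃e^{iθ₃}=r₁+r₄e^{iθ₄} gives r₂ω₂e^{iθ₂}+r₃ω₃e^{iθ₃}=r₄ω₄e^{iθ₄}.
Eliminating the other unknown: ω₄ = r₂ω₂ sin(θ₂−θ₃) / [r₄ sin(θ₄−θ₃)].
Numerator sine = +0.87546; denominator sine = -0.99434.
Result = 0.0675·14.14·(+0.87546) / (0.1282·(-0.99434)) = -6.555 rad/s; magnitude 6.555 rad/s.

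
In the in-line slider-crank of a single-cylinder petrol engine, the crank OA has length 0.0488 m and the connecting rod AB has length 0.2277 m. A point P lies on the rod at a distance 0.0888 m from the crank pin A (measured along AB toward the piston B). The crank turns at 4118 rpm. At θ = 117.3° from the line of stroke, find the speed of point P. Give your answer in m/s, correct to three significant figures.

18.9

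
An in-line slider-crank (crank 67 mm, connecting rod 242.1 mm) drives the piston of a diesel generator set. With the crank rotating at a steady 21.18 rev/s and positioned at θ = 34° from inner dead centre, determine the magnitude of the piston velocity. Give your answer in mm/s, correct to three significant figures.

ω = 2π·21.2 = 133.1 rad/s
For an in-line slider-crank, x = r cosθ + √(L² − r² sin²θ), so v = −rω sinθ·[1 + r cosθ/√(L² − r² sin²θ)].
With r = 0.067 m, L = 0.2421 m, θ = 34°: √(L² − r² sin²θ) = 0.23918 m.
v = −0.067·133.1·0.55919·[1 + 0.067·0.82904/0.23918] = -6.1438 m/s.
|v| = 6.1438 m/s = 6143.8 mm/s.

6140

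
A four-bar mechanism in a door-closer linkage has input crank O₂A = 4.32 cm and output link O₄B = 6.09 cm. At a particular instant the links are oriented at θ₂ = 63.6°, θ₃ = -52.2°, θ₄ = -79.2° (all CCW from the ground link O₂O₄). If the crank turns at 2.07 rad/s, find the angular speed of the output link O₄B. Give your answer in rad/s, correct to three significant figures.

2.91

ω₂ = 2.07 rad/s
Differentiating the loop-closure r₂e^{iθ₂}+r₃e^{iθ₃}=r₁+r₄e^{iθ₄} gives r₂ω₂e^{iθ₂}+r₃ω₃e^{iθ₃}=r₄ω₄e^{iθ₄}.
Eliminating the other unknown: ω₄ = r₂ω₂ sin(θ₂−θ₃) / [r₄ sin(θ₄−θ₃)].
Numerator sine = +0.90032; denominator sine = -0.45399.
Result = 0.0432·2.07·(+0.90032) / (0.0609·(-0.45399)) = -2.912 rad/s; magnitude 2.912 rad/s.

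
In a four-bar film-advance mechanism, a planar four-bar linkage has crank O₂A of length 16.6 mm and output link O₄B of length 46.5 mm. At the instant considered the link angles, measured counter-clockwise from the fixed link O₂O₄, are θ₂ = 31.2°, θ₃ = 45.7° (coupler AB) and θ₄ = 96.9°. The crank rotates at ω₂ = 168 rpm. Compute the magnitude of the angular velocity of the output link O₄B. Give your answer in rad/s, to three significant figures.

2.02

ω₂ = 17.59 rad/s (from 168 rpm).
Differentiating the loop-closure r₂e^{iθ₂}+r₃e^{iθ₃}=r₁+r₄e^{iθ₄} gives r₂ω₂e^{iθ₂}+r₃ω₃e^{iθ₃}=r₄ω₄e^{iθ₄}.
Eliminating the other unknown: ω₄ = r₂ω₂ sin(θ₂−θ₃) / [r₄ sin(θ₄−θ₃)].
Numerator sine = -0.25038; denominator sine = +0.77934.
Result = 0.0166·17.59·(-0.25038) / (0.0465·(+0.77934)) = -2.0177 rad/s; magnitude 2.0177 rad/s.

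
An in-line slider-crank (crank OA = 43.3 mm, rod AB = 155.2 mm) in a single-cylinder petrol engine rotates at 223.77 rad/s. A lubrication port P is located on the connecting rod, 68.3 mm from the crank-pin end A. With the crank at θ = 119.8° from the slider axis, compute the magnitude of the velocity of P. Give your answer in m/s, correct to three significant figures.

8.33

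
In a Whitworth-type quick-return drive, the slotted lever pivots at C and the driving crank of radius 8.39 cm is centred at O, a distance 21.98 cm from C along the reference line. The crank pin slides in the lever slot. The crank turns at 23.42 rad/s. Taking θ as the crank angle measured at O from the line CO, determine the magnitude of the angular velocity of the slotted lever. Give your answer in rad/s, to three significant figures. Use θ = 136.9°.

5.30

ω = 23.42 rad/s
Crank pin A relative to C: A = (d + r cosθ, r sinθ); lever angle φ = atan2(r sinθ, d + r cosθ).
Differentiating tanφ: φ̇ = rω(d cosθ + r)/(d² + r² + 2dr cosθ).
d² + r² + 2dr cosθ = |CA|² = 0.0284211 m²;  d cosθ + r = -0.07659 m.
|ω_lever| = |0.0839·23.42·-0.07659| / 0.0284211 = 5.2952 rad/s.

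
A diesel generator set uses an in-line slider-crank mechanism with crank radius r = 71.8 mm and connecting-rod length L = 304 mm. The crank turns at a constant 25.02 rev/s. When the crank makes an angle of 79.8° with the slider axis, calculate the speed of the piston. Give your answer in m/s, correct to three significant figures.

11.6

ω = 2π·25 = 157.2 rad/s
For an in-line slider-crank, x = r cosθ + √(L² − r² sin²θ), so v = −rω sinθ·[1 + r cosθ/√(L² − r² sin²θ)].
With r = 0.0718 m, L = 0.304 m, θ = 79.8°: √(L² − r² sin²θ) = 0.29567 m.
v = −0.0718·157.2·0.98420·[1 + 0.0718·0.17708/0.29567] = -11.587 m/s.
|v| = 11.587 m/s.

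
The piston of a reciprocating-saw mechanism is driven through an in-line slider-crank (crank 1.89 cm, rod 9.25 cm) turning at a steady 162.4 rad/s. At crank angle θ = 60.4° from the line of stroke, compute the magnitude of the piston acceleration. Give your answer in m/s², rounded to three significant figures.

ω = 162.4 rad/s
x(θ) = r cosθ + √(L² − r² sin²θ); with ω constant, a = ω²·d²x/dθ².
d²x/dθ² = −r cosθ − r²(cos2θ)/√u − r⁴ sin²2θ/(4u^{3/2}),  u = L² − r² sin²θ = 0.00828619 m².
Substituting r = 0.0189 m, L = 0.0925 m, θ = 60.4°: d²x/dθ² = -0.0073574 m.
a = ω²·d²x/dθ² = (162.4)²·(-0.0073574) = -194.04 m/s²;  |a| = 194.04 m/s².

194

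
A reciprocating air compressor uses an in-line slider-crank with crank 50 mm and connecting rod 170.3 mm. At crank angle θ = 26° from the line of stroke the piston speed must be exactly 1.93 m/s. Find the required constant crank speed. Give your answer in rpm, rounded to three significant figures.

664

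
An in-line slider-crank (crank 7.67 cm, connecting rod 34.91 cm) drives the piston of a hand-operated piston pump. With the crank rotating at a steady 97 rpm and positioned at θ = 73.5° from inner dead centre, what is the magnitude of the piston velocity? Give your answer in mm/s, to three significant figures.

795

ω = 2π·97/60 = 10.16 rad/s
For an in-line slider-crank, x = r cosθ + √(L² − r² sin²θ), so v = −rω sinθ·[1 + r cosθ/√(L² − r² sin²θ)].
With r = 0.0767 m, L = 0.3491 m, θ = 73.5°: √(L² − r² sin²θ) = 0.34127 m.
v = −0.0767·10.16·0.95882·[1 + 0.0767·0.28402/0.34127] = -0.79471 m/s.
|v| = 0.79471 m/s = 794.71 mm/s.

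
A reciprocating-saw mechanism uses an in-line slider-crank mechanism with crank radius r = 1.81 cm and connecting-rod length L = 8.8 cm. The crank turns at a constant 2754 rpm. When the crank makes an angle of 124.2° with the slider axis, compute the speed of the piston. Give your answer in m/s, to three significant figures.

3.81

ω = 2π·2754/60 = 288.4 rad/s
For an in-line slider-crank, x = r cosθ + √(L² − r² sin²θ), so v = −rω sinθ·[1 + r cosθ/√(L² − r² sin²θ)].
With r = 0.0181 m, L = 0.088 m, θ = 124.2°: √(L² − r² sin²θ) = 0.086717 m.
v = −0.0181·288.4·0.82708·[1 + 0.0181·-0.56208/0.086717] = -3.8109 m/s.
|v| = 3.8109 m/s.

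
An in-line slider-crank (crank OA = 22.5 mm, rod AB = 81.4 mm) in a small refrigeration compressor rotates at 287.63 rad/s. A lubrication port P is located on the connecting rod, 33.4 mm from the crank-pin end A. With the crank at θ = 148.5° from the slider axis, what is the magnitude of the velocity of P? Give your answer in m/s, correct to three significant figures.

4.46

ω = 287.6 rad/s.  Crank-pin speed |V_A| = rω = 6.4717 m/s, perpendicular to OA.
Rod angle: sinφ = −(r/L) sinθ ⇒ φ = -8.304°; ω_rod = −rω cosθ/√(L²−r²sin²θ) = +68.507 rad/s.
V_P = V_A + ω_rod × AP, with AP = 0.0334 m along the rod.
Components: V_Px = −rω sinθ − a·ω_rod·sinφ = -3.051 m/s;  V_Py = rω cosθ + a·ω_rod·cosφ = -3.2539 m/s.
|V_P| = √(V_Px² + V_Py²) = 4.4605 m/s.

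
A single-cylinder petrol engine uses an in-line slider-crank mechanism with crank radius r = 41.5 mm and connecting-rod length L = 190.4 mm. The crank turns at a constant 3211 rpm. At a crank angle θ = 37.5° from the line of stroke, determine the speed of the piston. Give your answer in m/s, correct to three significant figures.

9.98

ω = 2π·3211/60 = 336.3 rad/s
For an in-line slider-crank, x = r cosθ + √(L² − r² sin²θ), so v = −rω sinθ·[1 + r cosθ/√(L² − r² sin²θ)].
With r = 0.0415 m, L = 0.1904 m, θ = 37.5°: √(L² − r² sin²θ) = 0.18872 m.
v = −0.0415·336.3·0.60876·[1 + 0.0415·0.79335/0.18872] = -9.9771 m/s.
|v| = 9.9771 m/s.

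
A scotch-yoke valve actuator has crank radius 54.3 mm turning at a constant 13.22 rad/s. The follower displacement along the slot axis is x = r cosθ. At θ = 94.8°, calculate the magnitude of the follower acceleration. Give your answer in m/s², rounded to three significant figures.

ω = 13.22 rad/s
x = r cosθ ⇒ ẍ = −rω² cosθ (ω constant).
|a| = rω²|cosθ| = 0.0543·(13.22)²·|cos 94.8°| = 0.7941 m/s².

0.794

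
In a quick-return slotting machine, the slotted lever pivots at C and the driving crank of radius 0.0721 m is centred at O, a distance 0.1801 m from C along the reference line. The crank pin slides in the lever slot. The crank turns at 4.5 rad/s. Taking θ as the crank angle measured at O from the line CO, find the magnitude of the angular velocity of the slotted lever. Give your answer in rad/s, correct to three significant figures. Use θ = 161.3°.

2.45

ω = 4.5 rad/s
Crank pin A relative to C: A = (d + r cosθ, r sinθ); lever angle φ = atan2(r sinθ, d + r cosθ).
Differentiating tanφ: φ̇ = rω(d cosθ + r)/(d² + r² + 2dr cosθ).
d² + r² + 2dr cosθ = |CA|² = 0.013035 m²;  d cosθ + r = -0.098493 m.
|ω_lever| = |0.0721·4.5·-0.098493| / 0.013035 = 2.4516 rad/s.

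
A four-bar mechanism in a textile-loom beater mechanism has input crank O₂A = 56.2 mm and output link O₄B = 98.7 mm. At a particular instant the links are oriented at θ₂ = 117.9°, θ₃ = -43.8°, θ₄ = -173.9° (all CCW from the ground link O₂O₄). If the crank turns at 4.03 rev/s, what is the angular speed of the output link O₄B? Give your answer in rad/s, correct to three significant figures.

ω₂ = 25.32 rad/s (from 4.03 rev/s).
Differentiating the loop-closure r₂e^{iθ₂}+r₃e^{iθ₃}=r₁+r₄e^{iθ₄} gives r₂ω₂e^{iθ₂}+r₃ω₃e^{iθ₃}=r₄ω₄e^{iθ₄}.
Eliminating the other unknown: ω₄ = r₂ω₂ sin(θ₂−θ₃) / [r₄ sin(θ₄−θ₃)].
Numerator sine = +0.31399; denominator sine = -0.76492.
Result = 0.0562·25.32·(+0.31399) / (0.0987·(-0.76492)) = -5.9184 rad/s; magnitude 5.9184 rad/s.

5.92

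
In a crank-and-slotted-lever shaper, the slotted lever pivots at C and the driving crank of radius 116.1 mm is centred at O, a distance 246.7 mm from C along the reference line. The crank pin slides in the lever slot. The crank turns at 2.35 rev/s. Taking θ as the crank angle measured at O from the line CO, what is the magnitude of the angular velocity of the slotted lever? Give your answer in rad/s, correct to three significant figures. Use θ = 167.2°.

11.5

ω = 14.77 rad/s (from 2.35 rev/s).
Crank pin A relative to C: A = (d + r cosθ, r sinθ); lever angle φ = atan2(r sinθ, d + r cosθ).
Differentiating tanφ: φ̇ = rω(d cosθ + r)/(d² + r² + 2dr cosθ).
d² + r² + 2dr cosθ = |CA|² = 0.0184799 m²;  d cosθ + r = -0.12447 m.
|ω_lever| = |0.1161·14.77·-0.12447| / 0.0184799 = 11.546 rad/s.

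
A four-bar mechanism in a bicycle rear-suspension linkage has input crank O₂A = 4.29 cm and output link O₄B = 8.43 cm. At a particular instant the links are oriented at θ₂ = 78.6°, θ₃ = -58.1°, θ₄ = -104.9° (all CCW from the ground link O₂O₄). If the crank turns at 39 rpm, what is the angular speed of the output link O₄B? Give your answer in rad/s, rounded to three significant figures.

1.96

ω₂ = 4.084 rad/s (from 39 rpm).
Differentiating the loop-closure r₂e^{iθ₂}+r₃e^{iθ₃}=r₁+r₄e^{iθ₄} gives r₂ω₂e^{iθ₂}+r₃ω₃e^{iθ₃}=r₄ω₄e^{iθ₄}.
Eliminating the other unknown: ω₄ = r₂ω₂ sin(θ₂−θ₃) / [r₄ sin(θ₄−θ₃)].
Numerator sine = +0.68582; denominator sine = -0.72897.
Result = 0.0429·4.084·(+0.68582) / (0.0843·(-0.72897)) = -1.9553 rad/s; magnitude 1.9553 rad/s.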